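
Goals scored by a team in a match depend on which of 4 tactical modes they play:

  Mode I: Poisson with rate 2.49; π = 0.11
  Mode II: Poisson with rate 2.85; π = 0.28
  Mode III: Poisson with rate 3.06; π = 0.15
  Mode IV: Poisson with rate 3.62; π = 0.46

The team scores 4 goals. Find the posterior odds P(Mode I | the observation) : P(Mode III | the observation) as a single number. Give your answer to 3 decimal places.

0.569

Only the two components matter; the odds are (π_i f_i(x)) / (π_j f_j(x)).
Component likelihoods at x = 4 goals:
  L_I = e^(−2.49)·2.49^4/4! = 0.132798
  L_II = e^(−2.85)·2.85^4/4! = 0.159012
  L_III = e^(−3.06)·3.06^4/4! = 0.171291
  L_IV = e^(−3.62)·3.62^4/4! = 0.191636
Posterior odds = (π_I·L_I) / (π_III·L_III) = (0.11·0.132798) / (0.15·0.171291) = 0.0146078 / 0.0256936 ≈ 0.569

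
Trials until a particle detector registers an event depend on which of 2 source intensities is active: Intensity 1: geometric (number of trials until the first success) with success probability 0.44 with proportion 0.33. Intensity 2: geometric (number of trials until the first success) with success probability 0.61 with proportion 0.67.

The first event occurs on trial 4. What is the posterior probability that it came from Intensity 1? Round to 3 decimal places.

Posterior ∝ prior × likelihood, so P(k | x) ∝ P(Z=k) f_k(x); normalise over all components.
Component likelihoods at x = 4:
  p_1 = 0.44·(1−0.44)^3 = 0.44·0.175616 = 0.077271
  p_2 = 0.61·(1−0.61)^3 = 0.61·0.059319 = 0.0361846
Multiply by the mixture weights:
  P(Z=1)·p_1 = 0.33 × 0.077271 = 0.0254994
  P(Z=2)·p_2 = 0.67 × 0.0361846 = 0.0242437
Normaliser: 0.0254994 + 0.0242437 = 0.0497431
Responsibility of Intensity 1: 0.0254994 / 0.0497431 ≈ 0.513

0.513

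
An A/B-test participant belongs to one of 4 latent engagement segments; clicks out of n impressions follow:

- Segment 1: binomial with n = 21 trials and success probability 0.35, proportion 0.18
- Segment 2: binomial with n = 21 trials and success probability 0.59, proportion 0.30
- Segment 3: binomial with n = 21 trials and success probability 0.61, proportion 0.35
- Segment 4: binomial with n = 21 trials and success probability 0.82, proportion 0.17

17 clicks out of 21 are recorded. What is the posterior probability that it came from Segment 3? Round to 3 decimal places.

0.201

By Bayes' theorem, P(k | x) = π_k f_k(x) / Σ_j π_j f_j(x).
Evaluate each component's likelihood at the observed value:
  f_1 = C(21,17)·0.35^17·0.65^4 = 5985·1.77483e-08·0.178506 = 1.89616e-05
  f_2 = C(21,17)·0.59^17·0.41^4 = 5985·0.000127199·0.0282576 = 0.0215121
  f_3 = C(21,17)·0.61^17·0.39^4 = 5985·0.000224185·0.0231344 = 0.0310406
  f_4 = C(21,17)·0.82^17·0.18^4 = 5985·0.0342638·0.00104976 = 0.215273
Unnormalised posteriors:
  π_1·f_1 = 0.18 × 1.89616e-05 = 3.41308e-06
  π_2·f_2 = 0.30 × 0.0215121 = 0.00645364
  π_3·f_3 = 0.35 × 0.0310406 = 0.0108642
  π_4·f_4 = 0.17 × 0.215273 = 0.0365964
Evidence: 3.41308e-06 + 0.00645364 + 0.0108642 + 0.0365964 = 0.0539177
P(Segment 3 | data) ≈ 0.201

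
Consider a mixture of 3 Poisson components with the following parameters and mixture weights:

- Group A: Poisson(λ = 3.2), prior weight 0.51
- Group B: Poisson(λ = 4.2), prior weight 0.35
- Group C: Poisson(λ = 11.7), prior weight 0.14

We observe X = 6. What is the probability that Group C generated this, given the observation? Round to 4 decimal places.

0.0550

The responsibility of component k is P(Z=k) f_k(x) divided by Σ_j P(Z=j) f_j(x).
Poisson probabilities:
  p_A = e^(−3.2)·3.2^6/6! = 0.060789
  p_B = e^(−4.2)·4.2^6/6! = 0.114321
  p_C = e^(−11.7)·11.7^6/6! = 0.0295486
Unnormalised posteriors:
  P(Z=A)·p_A = 0.51 × 0.060789 = 0.0310024
  P(Z=B)·p_B = 0.35 × 0.114321 = 0.0400124
  P(Z=C)·p_C = 0.14 × 0.0295486 = 0.00413681
Denominator: 0.0310024 + 0.0400124 + 0.00413681 = 0.0751516
So the posterior for Group C is 0.00413681 / 0.0751516 ≈ 0.0550.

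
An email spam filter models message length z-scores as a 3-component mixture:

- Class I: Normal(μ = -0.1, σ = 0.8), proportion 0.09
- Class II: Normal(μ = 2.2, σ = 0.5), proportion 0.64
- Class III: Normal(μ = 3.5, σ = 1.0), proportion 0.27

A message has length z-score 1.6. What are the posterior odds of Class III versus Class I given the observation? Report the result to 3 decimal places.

Only the two components matter; the odds are (P(Z=i) f_i(x)) / (P(Z=j) f_j(x)).
Normal densities:
  L_I = 0.0521512
  L_II = 0.388372
  L_III = 0.0656158
0.0177163 / 0.00469361 ≈ 3.775

3.775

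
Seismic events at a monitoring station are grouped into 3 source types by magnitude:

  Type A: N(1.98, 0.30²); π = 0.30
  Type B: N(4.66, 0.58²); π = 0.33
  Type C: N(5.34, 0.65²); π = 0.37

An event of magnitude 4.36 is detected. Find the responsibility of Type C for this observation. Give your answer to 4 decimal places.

By Bayes' theorem, P(k | x) = P(Z=k) f_k(x) / Σ_j P(Z=j) f_j(x).
Component likelihoods at x = 4.36:
  p_A = (1/(0.30·√(2π)))·exp(−(4.36−1.98)²/(2·0.30²)) = 1.329808·exp(-31.46889) = 2.86434e-14
  p_B = (1/(0.58·√(2π)))·exp(−(4.36−4.66)²/(2·0.58²)) = 0.687832·exp(-0.13377) = 0.601709
  p_C = (1/(0.65·√(2π)))·exp(−(4.36−5.34)²/(2·0.65²)) = 0.613757·exp(-1.13657) = 0.196966
Multiply by the mixture weights:
  P(Z=A)·p_A = 0.30 × 2.86434e-14 = 8.59301e-15
  P(Z=B)·p_B = 0.33 × 0.601709 = 0.198564
  P(Z=C)·p_C = 0.37 × 0.196966 = 0.0728775
Normaliser: 8.59301e-15 + 0.198564 + 0.0728775 = 0.271442
P(Type C | data) = 0.0728775 / 0.271442 ≈ 0.2685

0.2685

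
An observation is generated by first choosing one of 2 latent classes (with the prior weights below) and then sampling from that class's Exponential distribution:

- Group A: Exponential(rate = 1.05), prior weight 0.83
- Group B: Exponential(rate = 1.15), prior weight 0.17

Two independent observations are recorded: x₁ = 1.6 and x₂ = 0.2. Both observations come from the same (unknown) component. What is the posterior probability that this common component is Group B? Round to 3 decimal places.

0.170

Apply Bayes' rule: the posterior for each component is proportional to its prior times its likelihood at x.
Since both observations come from the same component, the likelihood for component k is f_k(x₁)·f_k(x₂).
  p_A = [1.05·e^(−1.05·1.6) = 1.05·e^(−1.6800) = 0.195693] × [0.851113] = 0.166557
  p_B = [1.15·e^(−1.15·1.6) = 1.15·e^(−1.8400) = 0.18264] × [0.913714] = 0.166881
Multiply by the mixture weights:
  w_A·p_A = 0.83 × 0.166557 = 0.138242
  w_B·p_B = 0.17 × 0.166881 = 0.0283697
Marginal: 0.138242 + 0.0283697 = 0.166612
Responsibility of Group B: 0.0283697 / 0.166612 ≈ 0.170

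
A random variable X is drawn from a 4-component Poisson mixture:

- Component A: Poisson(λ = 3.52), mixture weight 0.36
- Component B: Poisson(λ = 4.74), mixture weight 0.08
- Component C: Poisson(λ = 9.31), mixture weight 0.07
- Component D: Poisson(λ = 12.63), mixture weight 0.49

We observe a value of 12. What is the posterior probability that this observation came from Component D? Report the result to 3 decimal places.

P(component k | x) = π_k·f_k(x) / marginal(x), where marginal(x) = Σ_j π_j·f_j(x).
Component likelihoods at x = 12:
  p_A = 0.000223593
  p_B = 0.00234664
  p_C = 0.0801268
  p_D = 0.112555
Multiply by the mixture weights:
  π_A·p_A = 0.36 × 0.000223593 = 8.04935e-05
  π_B·p_B = 0.08 × 0.00234664 = 0.000187732
  π_C·p_C = 0.07 × 0.0801268 = 0.00560887
  π_D·p_D = 0.49 × 0.112555 = 0.0551518
Evidence: 8.04935e-05 + 0.000187732 + 0.00560887 + 0.0551518 = 0.0610289
P(Component D | data) = 0.0551518 / 0.0610289 ≈ 0.904

0.904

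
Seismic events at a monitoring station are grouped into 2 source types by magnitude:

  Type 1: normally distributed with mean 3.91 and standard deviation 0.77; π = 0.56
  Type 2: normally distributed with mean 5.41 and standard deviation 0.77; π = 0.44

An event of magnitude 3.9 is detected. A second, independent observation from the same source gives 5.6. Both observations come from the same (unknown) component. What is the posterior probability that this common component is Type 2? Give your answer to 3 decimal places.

Apply Bayes' rule: the posterior for each component is proportional to its prior times its likelihood at x.
Since both observations come from the same component, the likelihood for component k is f_k(x₁)·f_k(x₂).
  p_1 = [(1/(0.77·√(2π)))·exp(−(3.9−3.91)²/(2·0.77²)) = 0.518107·exp(-0.00008) = 0.518063] × [0.0465998] = 0.0241416
  p_2 = [(1/(0.77·√(2π)))·exp(−(3.9−5.41)²/(2·0.77²)) = 0.518107·exp(-1.92284) = 0.0757429] × [0.502572] = 0.0380662
Multiply by the mixture weights:
  π_1·p_1 = 0.56 × 0.0241416 = 0.0135193
  π_2·p_2 = 0.44 × 0.0380662 = 0.0167491
Evidence: 0.0135193 + 0.0167491 = 0.0302685
P(Type 2 | x) = 0.0167491 / 0.0302685 ≈ 0.553

0.553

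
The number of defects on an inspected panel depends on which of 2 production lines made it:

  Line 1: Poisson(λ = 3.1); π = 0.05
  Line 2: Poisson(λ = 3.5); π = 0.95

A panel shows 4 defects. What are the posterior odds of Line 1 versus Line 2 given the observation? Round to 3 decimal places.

0.048

Only the two components matter; the odds are (w_i f_i(x)) / (w_j f_j(x)).
Evaluate each component's likelihood at the observed value:
  L_1 = e^(−3.1)·3.1^4/4! = 0.17335
  L_2 = e^(−3.5)·3.5^4/4! = 0.188812
Odds = (0.05/0.95) × (0.17335/0.188812) = 0.0526316 × 0.918105 ≈ 0.048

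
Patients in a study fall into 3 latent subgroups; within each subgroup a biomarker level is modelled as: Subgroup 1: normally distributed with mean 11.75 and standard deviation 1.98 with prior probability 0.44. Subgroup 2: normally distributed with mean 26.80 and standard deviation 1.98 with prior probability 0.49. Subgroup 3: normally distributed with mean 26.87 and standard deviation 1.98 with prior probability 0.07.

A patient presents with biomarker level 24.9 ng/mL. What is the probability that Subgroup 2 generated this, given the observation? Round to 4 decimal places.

Apply Bayes' rule: the posterior for each component is proportional to its prior times its likelihood at x.
Evaluate each component's likelihood at the observed value:
  L_1 = (1/(1.98·√(2π)))·exp(−(24.9−11.75)²/(2·1.98²)) = 0.201486·exp(-22.05419) = 5.32392e-11
  L_2 = (1/(1.98·√(2π)))·exp(−(24.9−26.80)²/(2·1.98²)) = 0.201486·exp(-0.46041) = 0.127142
  L_3 = (1/(1.98·√(2π)))·exp(−(24.9−26.87)²/(2·1.98²)) = 0.201486·exp(-0.49496) = 0.122825
Unnormalised posteriors:
  w_1·L_1 = 0.44 × 5.32392e-11 = 2.34252e-11
  w_2·L_2 = 0.49 × 0.127142 = 0.0622998
  w_3·L_3 = 0.07 × 0.122825 = 0.00859772
Evidence: 2.34252e-11 + 0.0622998 + 0.00859772 = 0.0708975
Responsibility of Subgroup 2: 0.0622998 / 0.0708975 ≈ 0.8787

0.8787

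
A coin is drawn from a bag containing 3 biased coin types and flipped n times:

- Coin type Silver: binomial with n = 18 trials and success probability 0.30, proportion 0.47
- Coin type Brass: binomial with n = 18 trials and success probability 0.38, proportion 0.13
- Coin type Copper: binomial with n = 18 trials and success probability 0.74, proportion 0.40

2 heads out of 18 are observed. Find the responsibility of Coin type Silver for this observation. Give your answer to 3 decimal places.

0.940

The responsibility of component k is π_k f_k(x) divided by Σ_j π_j f_j(x).
Binomial probabilities:
  f_Silver = C(18,2)·0.30^2·0.70^16 = 153·0.09·0.00332329 = 0.0457617
  f_Brass = C(18,2)·0.38^2·0.62^16 = 153·0.1444·0.000476724 = 0.0105324
  f_Copper = C(18,2)·0.74^2·0.26^16 = 153·0.5476·4.36087e-10 = 3.65366e-08
Weight by the priors:
  π_Silver·f_Silver = 0.47 × 0.0457617 = 0.021508
  π_Brass·f_Brass = 0.13 × 0.0105324 = 0.00136921
  π_Copper·f_Copper = 0.40 × 3.65366e-08 = 1.46147e-08
Evidence: 0.021508 + 0.00136921 + 1.46147e-08 = 0.0228772
P(Coin type Silver | x) = 0.021508 / 0.0228772 ≈ 0.940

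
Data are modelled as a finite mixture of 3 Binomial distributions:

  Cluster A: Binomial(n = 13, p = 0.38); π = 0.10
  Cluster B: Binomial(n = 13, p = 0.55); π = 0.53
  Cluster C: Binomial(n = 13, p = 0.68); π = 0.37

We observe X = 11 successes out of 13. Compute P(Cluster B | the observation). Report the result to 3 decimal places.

0.215

Posterior ∝ prior × likelihood, so P(k | x) ∝ w_k f_k(x); normalise over all components.
Binomial probabilities:
  p_A = C(13,11)·0.38^11·0.62^2 = 78·2.38572e-05·0.3844 = 0.000715315
  p_B = C(13,11)·0.55^11·0.45^2 = 78·0.00139312·0.2025 = 0.0220044
  p_C = C(13,11)·0.68^11·0.32^2 = 78·0.0143747·0.1024 = 0.114813
Weight by the priors:
  w_A·p_A = 0.10 × 0.000715315 = 7.15315e-05
  w_B·p_B = 0.53 × 0.0220044 = 0.0116623
  w_C·p_C = 0.37 × 0.114813 = 0.042481
Evidence: 7.15315e-05 + 0.0116623 + 0.042481 = 0.0542148
Responsibility of Cluster B: 0.0116623 / 0.0542148 ≈ 0.215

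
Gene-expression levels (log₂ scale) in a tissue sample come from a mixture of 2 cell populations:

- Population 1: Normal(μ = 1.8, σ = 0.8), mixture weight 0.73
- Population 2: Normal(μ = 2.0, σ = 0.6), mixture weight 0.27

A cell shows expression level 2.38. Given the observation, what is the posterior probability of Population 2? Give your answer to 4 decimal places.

0.3442

The responsibility of component k is π_k f_k(x) divided by Σ_j π_j f_j(x).
Component likelihoods at x = 2.38:
  L_1 = 0.383426
  L_2 = 0.544075
Multiply by the mixture weights:
  π_1·L_1 = 0.73 × 0.383426 = 0.279901
  π_2·L_2 = 0.27 × 0.544075 = 0.1469
Sum: 0.279901 + 0.1469 = 0.426802
Responsibility of Population 2: 0.1469 / 0.426802 ≈ 0.3442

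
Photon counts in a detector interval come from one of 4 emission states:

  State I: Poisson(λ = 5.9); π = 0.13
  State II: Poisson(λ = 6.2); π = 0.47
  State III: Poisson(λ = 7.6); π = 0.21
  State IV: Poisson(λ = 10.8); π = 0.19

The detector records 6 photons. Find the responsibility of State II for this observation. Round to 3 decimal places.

Apply Bayes' rule: the posterior for each component is proportional to its prior times its likelihood at x.
Evaluate each component's likelihood at the observed value:
  p_I = 0.160488
  p_II = 0.1601
  p_III = 0.13394
  p_IV = 0.0449603
Unnormalised posteriors:
  π_I·p_I = 0.13 × 0.160488 = 0.0208634
  π_II·p_II = 0.47 × 0.1601 = 0.0752471
  π_III·p_III = 0.21 × 0.13394 = 0.0281274
  π_IV·p_IV = 0.19 × 0.0449603 = 0.00854247
Sum: 0.0208634 + 0.0752471 + 0.0281274 + 0.00854247 = 0.13278
P(State II | the observation) = 0.0752471 / 0.13278 ≈ 0.567

0.567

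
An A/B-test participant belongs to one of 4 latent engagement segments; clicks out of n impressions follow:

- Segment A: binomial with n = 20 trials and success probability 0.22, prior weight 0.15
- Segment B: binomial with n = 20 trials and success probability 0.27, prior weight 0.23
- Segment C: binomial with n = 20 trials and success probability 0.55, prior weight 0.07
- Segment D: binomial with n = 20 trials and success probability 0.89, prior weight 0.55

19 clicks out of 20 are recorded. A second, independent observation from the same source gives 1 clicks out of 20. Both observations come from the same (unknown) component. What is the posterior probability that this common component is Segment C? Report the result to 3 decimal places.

Posterior ∝ prior × likelihood, so P(k | x) ∝ w_k f_k(x); normalise over all components.
Since both observations come from the same component, the likelihood for component k is f_k(x₁)·f_k(x₂).
  f_A = [5.00214e-12] × [0.0391968] = 1.96068e-13
  f_B = [2.29226e-10] × [0.0136624] = 3.13179e-12
  f_C = [0.000104987] × [2.8342e-06] = 2.97553e-10
  f_D = [0.240344] × [1.08863e-17] = 2.61646e-18
Multiply by the mixture weights:
  w_A·f_A = 0.15 × 1.96068e-13 = 2.94101e-14
  w_B·f_B = 0.23 × 3.13179e-12 = 7.20311e-13
  w_C·f_C = 0.07 × 2.97553e-10 = 2.08287e-11
  w_D·f_D = 0.55 × 2.61646e-18 = 1.43905e-18
Denominator: 2.94101e-14 + 7.20311e-13 + 2.08287e-11 + 1.43905e-18 = 2.15784e-11
So the posterior for Segment C is 2.08287e-11 / 2.15784e-11 ≈ 0.965.

0.965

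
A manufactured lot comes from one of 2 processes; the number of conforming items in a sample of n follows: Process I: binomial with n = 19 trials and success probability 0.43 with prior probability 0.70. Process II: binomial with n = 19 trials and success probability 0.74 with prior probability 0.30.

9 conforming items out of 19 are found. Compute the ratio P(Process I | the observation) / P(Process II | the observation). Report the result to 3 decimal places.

45.198

The posterior odds equal the prior odds times the likelihood ratio: (w_i/w_j)·(f_i(x)/f_j(x)).
Component likelihoods at x = 9 conforming items out of 19:
  L_I = 0.168087
  L_II = 0.00867736
Posterior odds = (w_I·L_I) / (w_II·L_II) = (0.70·0.168087) / (0.30·0.00867736) = 0.117661 / 0.00260321 ≈ 45.198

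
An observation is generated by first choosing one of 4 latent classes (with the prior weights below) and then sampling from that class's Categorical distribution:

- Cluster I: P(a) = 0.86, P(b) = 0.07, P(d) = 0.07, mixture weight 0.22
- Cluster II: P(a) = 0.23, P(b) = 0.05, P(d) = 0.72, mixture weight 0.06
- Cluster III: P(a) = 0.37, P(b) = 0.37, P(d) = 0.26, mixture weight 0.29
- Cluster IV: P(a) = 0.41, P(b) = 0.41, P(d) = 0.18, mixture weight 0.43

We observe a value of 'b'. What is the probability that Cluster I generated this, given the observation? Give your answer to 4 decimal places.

0.0510

Posterior ∝ prior × likelihood, so P(k | x) ∝ P(Z=k) f_k(x); normalise over all components.
Evaluate each component's likelihood at the observed value:
  f_I = P(b | comp) = 0.07
  f_II = P(b | comp) = 0.05
  f_III = P(b | comp) = 0.37
  f_IV = P(b | comp) = 0.41
Multiply by the mixture weights:
  P(Z=I)·f_I = 0.22 × 0.07 = 0.0154
  P(Z=II)·f_II = 0.06 × 0.05 = 0.003
  P(Z=III)·f_III = 0.29 × 0.37 = 0.1073
  P(Z=IV)·f_IV = 0.43 × 0.41 = 0.1763
Denominator: 0.0154 + 0.003 + 0.1073 + 0.1763 = 0.302
P(Cluster I | data) ≈ 0.0510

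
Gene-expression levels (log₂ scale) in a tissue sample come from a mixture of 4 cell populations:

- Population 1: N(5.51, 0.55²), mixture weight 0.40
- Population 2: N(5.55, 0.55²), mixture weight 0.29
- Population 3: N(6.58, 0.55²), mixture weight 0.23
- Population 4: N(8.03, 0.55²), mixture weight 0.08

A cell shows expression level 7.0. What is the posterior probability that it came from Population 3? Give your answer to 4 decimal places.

P(component k | x) = w_k·f_k(x) / marginal(x), where marginal(x) = Σ_j w_j·f_j(x).
Evaluate each component's likelihood at the observed value:
  L_1 = (1/(0.55·√(2π)))·exp(−(7.0−5.51)²/(2·0.55²)) = 0.725350·exp(-3.66959) = 0.018487
  L_2 = (1/(0.55·√(2π)))·exp(−(7.0−5.55)²/(2·0.55²)) = 0.725350·exp(-3.47521) = 0.0224535
  L_3 = (1/(0.55·√(2π)))·exp(−(7.0−6.58)²/(2·0.55²)) = 0.725350·exp(-0.29157) = 0.541901
  L_4 = (1/(0.55·√(2π)))·exp(−(7.0−8.03)²/(2·0.55²)) = 0.725350·exp(-1.75355) = 0.1256
Prior × likelihood for each component:
  w_1·L_1 = 0.40 × 0.018487 = 0.00739479
  w_2·L_2 = 0.29 × 0.0224535 = 0.00651152
  w_3·L_3 = 0.23 × 0.541901 = 0.124637
  w_4·L_4 = 0.08 × 0.1256 = 0.010048
Normaliser: 0.00739479 + 0.00651152 + 0.124637 + 0.010048 = 0.148592
Responsibility of Population 3: 0.124637 / 0.148592 ≈ 0.8388

0.8388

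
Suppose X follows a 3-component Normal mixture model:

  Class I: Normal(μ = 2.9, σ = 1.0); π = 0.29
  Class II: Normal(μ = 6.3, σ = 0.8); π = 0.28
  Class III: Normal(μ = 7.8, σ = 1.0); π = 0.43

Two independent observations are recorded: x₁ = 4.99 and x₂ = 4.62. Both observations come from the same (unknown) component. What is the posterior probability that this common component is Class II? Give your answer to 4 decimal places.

Posterior ∝ prior × likelihood, so P(k | x) ∝ π_k f_k(x); normalise over all components.
Since both observations come from the same component, the likelihood for component k is f_k(x₁)·f_k(x₂).
  L_I = [0.0449148] × [0.090887] = 0.00408217
  L_II = [0.130485] × [0.0549795] = 0.00717399
  L_III = [0.00769651] × [0.00254115] = 1.9558e-05
Weight by the priors:
  π_I·L_I = 0.29 × 0.00408217 = 0.00118383
  π_II·L_II = 0.28 × 0.00717399 = 0.00200872
  π_III·L_III = 0.43 × 1.9558e-05 = 8.40993e-06
Sum: 0.00118383 + 0.00200872 + 8.40993e-06 = 0.00320096
Responsibility of Class II: 0.00200872 / 0.00320096 ≈ 0.6275

0.6275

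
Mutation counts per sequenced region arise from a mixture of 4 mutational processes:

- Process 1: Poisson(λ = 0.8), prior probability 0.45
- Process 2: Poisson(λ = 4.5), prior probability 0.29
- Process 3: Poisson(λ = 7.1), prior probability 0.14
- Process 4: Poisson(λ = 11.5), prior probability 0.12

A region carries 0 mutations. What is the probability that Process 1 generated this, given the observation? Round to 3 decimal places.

0.984

The responsibility of component k is w_k f_k(x) divided by Σ_j w_j f_j(x).
Evaluate each component's likelihood at the observed value:
  p_1 = 0.449329
  p_2 = 0.011109
  p_3 = 0.000825105
  p_4 = 1.01301e-05
Weight by the priors:
  w_1·p_1 = 0.45 × 0.449329 = 0.202198
  w_2·p_2 = 0.29 × 0.011109 = 0.00322161
  w_3·p_3 = 0.14 × 0.000825105 = 0.000115515
  w_4·p_4 = 0.12 × 1.01301e-05 = 1.21561e-06
Denominator: 0.202198 + 0.00322161 + 0.000115515 + 1.21561e-06 = 0.205536
Responsibility of Process 1: 0.202198 / 0.205536 ≈ 0.984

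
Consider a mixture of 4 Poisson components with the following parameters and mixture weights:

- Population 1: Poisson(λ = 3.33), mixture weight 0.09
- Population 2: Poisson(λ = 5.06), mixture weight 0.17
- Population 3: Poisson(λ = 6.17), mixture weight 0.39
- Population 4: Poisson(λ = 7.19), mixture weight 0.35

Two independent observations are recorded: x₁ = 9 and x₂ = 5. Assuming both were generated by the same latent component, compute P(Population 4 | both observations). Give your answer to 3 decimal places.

0.441

Posterior ∝ prior × likelihood, so P(k | x) ∝ w_k f_k(x); normalise over all components.
Since both observations come from the same component, the likelihood for component k is f_k(x₁)·f_k(x₂).
  f_1 = [0.00496632] × [0.122135] = 0.00060656
  f_2 = [0.0380243] × [0.175405] = 0.00666965
  f_3 = [0.0746804] × [0.155829] = 0.0116374
  f_4 = [0.106714] × [0.12075] = 0.0128856
Unnormalised posteriors:
  w_1·f_1 = 0.09 × 0.00060656 = 5.45904e-05
  w_2·f_2 = 0.17 × 0.00666965 = 0.00113384
  w_3·f_3 = 0.39 × 0.0116374 = 0.00453857
  w_4·f_4 = 0.35 × 0.0128856 = 0.00450997
Denominator: 5.45904e-05 + 0.00113384 + 0.00453857 + 0.00450997 = 0.010237
P(Population 4 | data) ≈ 0.441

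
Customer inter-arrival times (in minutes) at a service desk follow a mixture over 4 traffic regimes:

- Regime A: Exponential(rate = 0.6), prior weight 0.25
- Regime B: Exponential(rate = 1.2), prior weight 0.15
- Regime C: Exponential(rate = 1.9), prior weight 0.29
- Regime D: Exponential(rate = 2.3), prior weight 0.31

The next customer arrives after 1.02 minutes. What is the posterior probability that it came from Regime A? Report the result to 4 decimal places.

0.2886

Posterior ∝ prior × likelihood, so P(k | x) ∝ π_k f_k(x); normalise over all components.
Exponential densities:
  p_A = 0.325359
  p_B = 0.352862
  p_C = 0.273584
  p_D = 0.220228
Weight by the priors:
  π_A·p_A = 0.25 × 0.325359 = 0.0813398
  π_B·p_B = 0.15 × 0.352862 = 0.0529293
  π_C·p_C = 0.29 × 0.273584 = 0.0793394
  π_D·p_D = 0.31 × 0.220228 = 0.0682708
Normaliser: 0.0813398 + 0.0529293 + 0.0793394 + 0.0682708 = 0.281879
P(Regime A | 1.02 minutes) ≈ 0.2886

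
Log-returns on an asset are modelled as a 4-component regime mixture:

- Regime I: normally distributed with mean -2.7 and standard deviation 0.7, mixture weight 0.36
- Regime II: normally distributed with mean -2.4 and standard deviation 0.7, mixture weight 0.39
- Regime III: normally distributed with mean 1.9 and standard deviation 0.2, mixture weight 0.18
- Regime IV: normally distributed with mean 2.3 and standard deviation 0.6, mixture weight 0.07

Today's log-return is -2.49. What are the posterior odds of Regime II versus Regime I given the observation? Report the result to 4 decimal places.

1.1239

Since P(k|x) ∝ π_k f_k(x), the posterior odds are π_i f_i(x) / (π_j f_j(x)).
Normal densities:
  p_I = (1/(0.7·√(2π)))·exp(−(-2.49−-2.7)²/(2·0.7²)) = 0.569918·exp(-0.04500) = 0.54484
  p_II = (1/(0.7·√(2π)))·exp(−(-2.49−-2.4)²/(2·0.7²)) = 0.569918·exp(-0.00827) = 0.565226
  p_III = (1/(0.2·√(2π)))·exp(−(-2.49−1.9)²/(2·0.2²)) = 1.994711·exp(-240.90125) = 4.76208e-105
  p_IV = (1/(0.6·√(2π)))·exp(−(-2.49−2.3)²/(2·0.6²)) = 0.664904·exp(-31.86681) = 9.62013e-15
Posterior odds = (π_II·p_II) / (π_I·p_I) = (0.39·0.565226) / (0.36·0.54484) = 0.220438 / 0.196142 ≈ 1.1239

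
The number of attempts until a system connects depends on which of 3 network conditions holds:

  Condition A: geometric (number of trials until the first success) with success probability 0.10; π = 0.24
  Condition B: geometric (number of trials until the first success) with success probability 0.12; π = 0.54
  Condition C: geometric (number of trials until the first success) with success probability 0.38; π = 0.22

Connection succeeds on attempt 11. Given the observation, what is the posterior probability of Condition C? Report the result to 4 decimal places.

0.0259

The responsibility of component k is P(Z=k) f_k(x) divided by Σ_j P(Z=j) f_j(x).
Evaluate each component's likelihood at the observed value:
  L_A = 0.10·(1−0.10)^10 = 0.10·0.348678 = 0.0348678
  L_B = 0.12·(1−0.12)^10 = 0.12·0.278501 = 0.0334201
  L_C = 0.38·(1−0.38)^10 = 0.38·0.00839299 = 0.00318934
Multiply by the mixture weights:
  P(Z=A)·L_A = 0.24 × 0.0348678 = 0.00836828
  P(Z=B)·L_B = 0.54 × 0.0334201 = 0.0180469
  P(Z=C)·L_C = 0.22 × 0.00318934 = 0.000701654
Denominator: 0.00836828 + 0.0180469 + 0.000701654 = 0.0271168
P(Condition C | the observation) ≈ 0.0259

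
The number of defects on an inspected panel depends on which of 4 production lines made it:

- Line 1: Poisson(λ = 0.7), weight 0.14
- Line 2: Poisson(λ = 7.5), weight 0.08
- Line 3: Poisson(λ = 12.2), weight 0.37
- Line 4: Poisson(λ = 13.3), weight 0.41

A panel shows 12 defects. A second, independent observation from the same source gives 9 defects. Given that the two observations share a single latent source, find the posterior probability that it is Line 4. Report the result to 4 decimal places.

Apply Bayes' rule: the posterior for each component is proportional to its prior times its likelihood at x.
Since both observations come from the same component, the likelihood for component k is f_k(x₁)·f_k(x₂).
  f_1 = [e^(−0.7)·0.7^12/12! = 1.43494e-11] × [5.52221e-08] = 7.92404e-19
  f_2 = [e^(−7.5)·7.5^12/12! = 0.0365754] × [0.11444] = 0.00418571
  f_3 = [e^(−12.2)·12.2^12/12! = 0.11418] × [0.0830009] = 0.009477
  f_4 = [e^(−13.3)·13.3^12/12! = 0.107094] × [0.0600876] = 0.00643504
Weight by the priors:
  P(Z=1)·f_1 = 0.14 × 7.92404e-19 = 1.10937e-19
  P(Z=2)·f_2 = 0.08 × 0.00418571 = 0.000334857
  P(Z=3)·f_3 = 0.37 × 0.009477 = 0.00350649
  P(Z=4)·f_4 = 0.41 × 0.00643504 = 0.00263837
Normaliser: 1.10937e-19 + 0.000334857 + 0.00350649 + 0.00263837 = 0.00647971
So the posterior for Line 4 is 0.00263837 / 0.00647971 ≈ 0.4072.

0.4072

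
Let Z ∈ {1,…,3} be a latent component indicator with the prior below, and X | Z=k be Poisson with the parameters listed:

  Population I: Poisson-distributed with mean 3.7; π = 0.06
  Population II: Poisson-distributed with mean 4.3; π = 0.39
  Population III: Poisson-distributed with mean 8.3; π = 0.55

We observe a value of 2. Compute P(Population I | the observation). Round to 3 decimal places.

Apply Bayes' rule: the posterior for each component is proportional to its prior times its likelihood at x.
Component likelihoods at x = 2:
  p_I = e^(−3.7)·3.7^2/2! = 0.169233
  p_II = e^(−4.3)·4.3^2/2! = 0.125441
  p_III = e^(−8.3)·8.3^2/2! = 0.00856016
Multiply by the mixture weights:
  π_I·p_I = 0.06 × 0.169233 = 0.010154
  π_II·p_II = 0.39 × 0.125441 = 0.0489221
  π_III·p_III = 0.55 × 0.00856016 = 0.00470809
Sum: 0.010154 + 0.0489221 + 0.00470809 = 0.0637842
P(Population I | 2) = 0.010154 / 0.0637842 ≈ 0.159

0.159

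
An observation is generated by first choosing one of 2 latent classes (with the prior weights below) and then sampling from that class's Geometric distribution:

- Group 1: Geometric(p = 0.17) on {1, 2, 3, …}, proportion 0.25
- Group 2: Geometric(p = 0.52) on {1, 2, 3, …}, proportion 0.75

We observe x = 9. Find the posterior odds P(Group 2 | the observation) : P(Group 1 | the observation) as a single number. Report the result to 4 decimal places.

0.1148

The posterior odds equal the prior odds times the likelihood ratio: (π_i/π_j)·(f_i(x)/f_j(x)).
Evaluate each component's likelihood at the observed value:
  L_1 = 0.17·(1−0.17)^8 = 0.17·0.225229 = 0.038289
  L_2 = 0.52·(1−0.52)^8 = 0.52·0.00281793 = 0.00146532
Posterior odds = (π_2·L_2) / (π_1·L_1) = (0.75·0.00146532) / (0.25·0.038289) = 0.00109899 / 0.00957224 ≈ 0.1148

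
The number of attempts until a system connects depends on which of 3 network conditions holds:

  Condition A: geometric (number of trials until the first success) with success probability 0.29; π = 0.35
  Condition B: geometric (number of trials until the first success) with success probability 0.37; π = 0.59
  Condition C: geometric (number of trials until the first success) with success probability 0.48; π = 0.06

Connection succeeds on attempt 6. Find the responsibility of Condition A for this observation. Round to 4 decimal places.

0.4459

Posterior ∝ prior × likelihood, so P(k | x) ∝ w_k f_k(x); normalise over all components.
Component likelihoods at x = 6:
  p_A = 0.0523227
  p_B = 0.0367202
  p_C = 0.0182498
Multiply by the mixture weights:
  w_A·p_A = 0.35 × 0.0523227 = 0.0183129
  w_B·p_B = 0.59 × 0.0367202 = 0.0216649
  w_C·p_C = 0.06 × 0.0182498 = 0.00109499
Denominator: 0.0183129 + 0.0216649 + 0.00109499 = 0.0410728
P(Condition A | data) ≈ 0.4459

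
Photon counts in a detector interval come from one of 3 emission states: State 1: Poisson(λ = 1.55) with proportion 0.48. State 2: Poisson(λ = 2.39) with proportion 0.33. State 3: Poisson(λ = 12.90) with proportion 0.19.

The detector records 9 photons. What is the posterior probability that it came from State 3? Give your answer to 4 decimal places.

0.9828

The responsibility of component k is w_k f_k(x) divided by Σ_j w_j f_j(x).
Component likelihoods at x = 9 photons:
  f_1 = e^(−1.55)·1.55^9/9! = 3.02041e-05
  f_2 = e^(−2.39)·2.39^9/9! = 0.000642472
  f_3 = e^(−12.90)·12.90^9/9! = 0.0680998
Prior × likelihood for each component:
  w_1·f_1 = 0.48 × 3.02041e-05 = 1.4498e-05
  w_2·f_2 = 0.33 × 0.000642472 = 0.000212016
  w_3·f_3 = 0.19 × 0.0680998 = 0.012939
Marginal: 1.4498e-05 + 0.000212016 + 0.012939 = 0.0131655
Responsibility of State 3: 0.012939 / 0.0131655 ≈ 0.9828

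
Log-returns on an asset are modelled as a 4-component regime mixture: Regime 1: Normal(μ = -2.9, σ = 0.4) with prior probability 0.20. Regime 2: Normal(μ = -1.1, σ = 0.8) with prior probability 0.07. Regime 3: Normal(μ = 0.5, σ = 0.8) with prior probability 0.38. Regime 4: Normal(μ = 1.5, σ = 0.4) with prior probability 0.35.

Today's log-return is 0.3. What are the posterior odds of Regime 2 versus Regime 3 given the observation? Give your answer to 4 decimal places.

0.0411

The posterior odds equal the prior odds times the likelihood ratio: (π_i/π_j)·(f_i(x)/f_j(x)).
Normal densities:
  p_1 = 1.26307e-14
  p_2 = 0.107847
  p_3 = 0.483335
  p_4 = 0.0110796
Posterior odds = (π_2·p_2) / (π_3·p_3) = (0.07·0.107847) / (0.38·0.483335) = 0.00754927 / 0.183667 ≈ 0.0411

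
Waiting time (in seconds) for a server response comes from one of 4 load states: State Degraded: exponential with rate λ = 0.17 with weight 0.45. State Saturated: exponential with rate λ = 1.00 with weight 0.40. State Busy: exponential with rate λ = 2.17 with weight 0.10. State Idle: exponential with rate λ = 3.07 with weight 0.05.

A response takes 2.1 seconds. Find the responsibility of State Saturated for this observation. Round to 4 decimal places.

0.4663

P(component k | x) = π_k·f_k(x) / marginal(x), where marginal(x) = Σ_j π_j·f_j(x).
Component likelihoods at x = 2.1 seconds:
  f_Degraded = 0.17·e^(−0.17·2.1) = 0.17·e^(−0.3570) = 0.118961
  f_Saturated = 1.00·e^(−1.00·2.1) = 1.00·e^(−2.1000) = 0.122456
  f_Busy = 2.17·e^(−2.17·2.1) = 2.17·e^(−4.5570) = 0.0227709
  f_Idle = 3.07·e^(−3.07·2.1) = 3.07·e^(−6.4470) = 0.00486678
Unnormalised posteriors:
  π_Degraded·f_Degraded = 0.45 × 0.118961 = 0.0535326
  π_Saturated·f_Saturated = 0.40 × 0.122456 = 0.0489826
  π_Busy·f_Busy = 0.10 × 0.0227709 = 0.00227709
  π_Idle·f_Idle = 0.05 × 0.00486678 = 0.000243339
Marginal: 0.0535326 + 0.0489826 + 0.00227709 + 0.000243339 = 0.105036
Responsibility of State Saturated: 0.0489826 / 0.105036 ≈ 0.4663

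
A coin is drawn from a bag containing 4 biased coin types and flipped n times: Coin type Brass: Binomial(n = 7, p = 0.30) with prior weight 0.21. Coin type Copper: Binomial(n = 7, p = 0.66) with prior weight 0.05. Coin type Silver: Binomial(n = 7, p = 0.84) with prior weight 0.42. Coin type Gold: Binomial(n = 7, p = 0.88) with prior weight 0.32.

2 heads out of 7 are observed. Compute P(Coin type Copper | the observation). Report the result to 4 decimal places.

0.0299

Apply Bayes' rule: the posterior for each component is proportional to its prior times its likelihood at x.
Evaluate each component's likelihood at the observed value:
  f_Brass = 0.317652
  f_Copper = 0.0415625
  f_Silver = 0.00155374
  f_Gold = 0.000404661
Weight by the priors:
  P(Z=Brass)·f_Brass = 0.21 × 0.317652 = 0.066707
  P(Z=Copper)·f_Copper = 0.05 × 0.0415625 = 0.00207813
  P(Z=Silver)·f_Silver = 0.42 × 0.00155374 = 0.00065257
  P(Z=Gold)·f_Gold = 0.32 × 0.000404661 = 0.000129491
Evidence: 0.066707 + 0.00207813 + 0.00065257 + 0.000129491 = 0.0695672
P(Coin type Copper | data) = 0.00207813 / 0.0695672 ≈ 0.0299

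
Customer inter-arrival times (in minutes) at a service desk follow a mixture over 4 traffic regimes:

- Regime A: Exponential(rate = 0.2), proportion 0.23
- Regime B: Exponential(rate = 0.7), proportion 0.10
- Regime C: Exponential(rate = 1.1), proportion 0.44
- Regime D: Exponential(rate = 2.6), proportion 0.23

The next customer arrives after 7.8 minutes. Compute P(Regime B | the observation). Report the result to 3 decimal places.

Apply Bayes' rule: the posterior for each component is proportional to its prior times its likelihood at x.
Evaluate each component's likelihood at the observed value:
  p_A = 0.2·e^(−0.2·7.8) = 0.2·e^(−1.5600) = 0.0420272
  p_B = 0.7·e^(−0.7·7.8) = 0.7·e^(−5.4600) = 0.00297749
  p_C = 1.1·e^(−1.1·7.8) = 1.1·e^(−8.5800) = 0.000206607
  p_D = 2.6·e^(−2.6·7.8) = 2.6·e^(−20.2800) = 4.05024e-09
Unnormalised posteriors:
  π_A·p_A = 0.23 × 0.0420272 = 0.00966626
  π_B·p_B = 0.10 × 0.00297749 = 0.000297749
  π_C·p_C = 0.44 × 0.000206607 = 9.09073e-05
  π_D·p_D = 0.23 × 4.05024e-09 = 9.31556e-10
Evidence: 0.00966626 + 0.000297749 + 9.09073e-05 + 9.31556e-10 = 0.0100549
So the posterior for Regime B is 0.000297749 / 0.0100549 ≈ 0.030.

0.030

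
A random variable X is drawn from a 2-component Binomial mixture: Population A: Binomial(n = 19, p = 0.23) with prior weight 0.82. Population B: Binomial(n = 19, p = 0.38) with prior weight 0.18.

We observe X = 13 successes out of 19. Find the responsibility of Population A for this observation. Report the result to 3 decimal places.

Apply Bayes' rule: the posterior for each component is proportional to its prior times its likelihood at x.
Evaluate each component's likelihood at the observed value:
  f_A = 2.85028e-05
  f_B = 0.00530907
Prior × likelihood for each component:
  π_A·f_A = 0.82 × 2.85028e-05 = 2.33723e-05
  π_B·f_B = 0.18 × 0.00530907 = 0.000955633
Evidence: 2.33723e-05 + 0.000955633 = 0.000979005
P(Population A | data) ≈ 0.024

0.024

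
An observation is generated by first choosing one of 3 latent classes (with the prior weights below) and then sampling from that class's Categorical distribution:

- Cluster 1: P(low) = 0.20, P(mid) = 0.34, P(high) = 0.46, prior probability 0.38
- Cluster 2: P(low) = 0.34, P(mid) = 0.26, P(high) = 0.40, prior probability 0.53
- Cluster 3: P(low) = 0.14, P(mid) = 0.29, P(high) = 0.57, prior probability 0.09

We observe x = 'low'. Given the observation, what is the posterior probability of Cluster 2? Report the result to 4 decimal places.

Posterior ∝ prior × likelihood, so P(k | x) ∝ w_k f_k(x); normalise over all components.
Component likelihoods at x = 'low':
  L_1 = P(low | comp) = 0.20
  L_2 = P(low | comp) = 0.34
  L_3 = P(low | comp) = 0.14
Multiply by the mixture weights:
  w_1·L_1 = 0.38 × 0.2 = 0.076
  w_2·L_2 = 0.53 × 0.34 = 0.1802
  w_3·L_3 = 0.09 × 0.14 = 0.0126
Denominator: 0.076 + 0.1802 + 0.0126 = 0.2688
Responsibility of Cluster 2: 0.1802 / 0.2688 ≈ 0.6704

0.6704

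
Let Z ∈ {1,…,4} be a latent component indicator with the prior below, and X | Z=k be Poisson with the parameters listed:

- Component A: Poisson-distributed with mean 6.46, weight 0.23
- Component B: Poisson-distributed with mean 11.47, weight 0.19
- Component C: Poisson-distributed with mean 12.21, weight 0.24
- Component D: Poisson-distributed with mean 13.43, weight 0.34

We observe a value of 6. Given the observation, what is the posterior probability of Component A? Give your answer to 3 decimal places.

The responsibility of component k is π_k f_k(x) divided by Σ_j π_j f_j(x).
Poisson probabilities:
  L_A = e^(−6.46)·6.46^6/6! = 0.15795
  L_B = e^(−11.47)·11.47^6/6! = 0.0330134
  L_C = e^(−12.21)·12.21^6/6! = 0.0229206
  L_D = e^(−13.43)·13.43^6/6! = 0.0119825
Prior × likelihood for each component:
  π_A·L_A = 0.23 × 0.15795 = 0.0363286
  π_B·L_B = 0.19 × 0.0330134 = 0.00627255
  π_C·L_C = 0.24 × 0.0229206 = 0.00550094
  π_D·L_D = 0.34 × 0.0119825 = 0.00407406
Evidence: 0.0363286 + 0.00627255 + 0.00550094 + 0.00407406 = 0.0521761
So the posterior for Component A is 0.0363286 / 0.0521761 ≈ 0.696.

0.696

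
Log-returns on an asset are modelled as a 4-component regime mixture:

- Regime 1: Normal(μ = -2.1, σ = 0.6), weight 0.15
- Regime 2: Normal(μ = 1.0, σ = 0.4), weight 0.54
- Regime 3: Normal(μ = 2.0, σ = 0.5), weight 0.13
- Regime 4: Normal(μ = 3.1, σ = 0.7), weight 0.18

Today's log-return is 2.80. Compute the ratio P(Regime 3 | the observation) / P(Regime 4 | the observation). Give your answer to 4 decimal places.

0.3082

The posterior odds equal the prior odds times the likelihood ratio: (π_i/π_j)·(f_i(x)/f_j(x)).
Evaluate each component's likelihood at the observed value:
  p_1 = (1/(0.6·√(2π)))·exp(−(2.80−-2.1)²/(2·0.6²)) = 0.664904·exp(-33.34722) = 2.18899e-15
  p_2 = (1/(0.4·√(2π)))·exp(−(2.80−1.0)²/(2·0.4²)) = 0.997356·exp(-10.12500) = 3.99594e-05
  p_3 = (1/(0.5·√(2π)))·exp(−(2.80−2.0)²/(2·0.5²)) = 0.797885·exp(-1.28000) = 0.221842
  p_4 = (1/(0.7·√(2π)))·exp(−(2.80−3.1)²/(2·0.7²)) = 0.569918·exp(-0.09184) = 0.51991
0.0288394 / 0.0935837 ≈ 0.3082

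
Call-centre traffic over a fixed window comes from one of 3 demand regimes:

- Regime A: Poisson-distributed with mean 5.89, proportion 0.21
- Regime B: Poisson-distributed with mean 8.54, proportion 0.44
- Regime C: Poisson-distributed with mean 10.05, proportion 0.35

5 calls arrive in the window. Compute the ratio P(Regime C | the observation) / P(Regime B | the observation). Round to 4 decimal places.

The posterior odds equal the prior odds times the likelihood ratio: (w_i/w_j)·(f_i(x)/f_j(x)).
Poisson probabilities:
  p_A = e^(−5.89)·5.89^5/5! = 0.163456
  p_B = e^(−8.54)·8.54^5/5! = 0.0740003
  p_C = e^(−10.05)·10.05^5/5! = 0.0368969
0.0129139 / 0.0325601 ≈ 0.3966

0.3966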